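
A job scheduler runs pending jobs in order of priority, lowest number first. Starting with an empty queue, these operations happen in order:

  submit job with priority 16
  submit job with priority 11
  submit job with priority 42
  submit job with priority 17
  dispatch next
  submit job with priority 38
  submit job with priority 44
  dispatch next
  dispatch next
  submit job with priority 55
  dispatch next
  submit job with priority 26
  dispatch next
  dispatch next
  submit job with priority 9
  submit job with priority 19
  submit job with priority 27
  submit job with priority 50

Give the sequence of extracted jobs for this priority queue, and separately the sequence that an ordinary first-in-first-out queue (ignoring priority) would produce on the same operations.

priority queue: [11, 16, 17, 38, 26, 42]; FIFO queue: 16, 11, 42, 17, 38, 44

insert 16 → {16}
insert 11 → {11, 16}
insert 42 → {11, 16, 42}
insert 17 → {11, 16, 17, 42}
dispatch next → 11; now {16, 17, 42}
insert 38 → {16, 17, 38, 42}
insert 44 → {16, 17, 38, 42, 44}
dispatch next → 16; now {17, 38, 42, 44}
dispatch next → 17; now {38, 42, 44}
insert 55 → {38, 42, 44, 55}
dispatch next → 38; now {42, 44, 55}
insert 26 → {26, 42, 44, 55}
dispatch next → 26; now {42, 44, 55}
dispatch next → 42; now {44, 55}
insert 9 → {9, 44, 55}
insert 19 → {9, 19, 44, 55}
insert 27 → {9, 19, 27, 44, 55}
insert 50 → {9, 19, 27, 44, 50, 55}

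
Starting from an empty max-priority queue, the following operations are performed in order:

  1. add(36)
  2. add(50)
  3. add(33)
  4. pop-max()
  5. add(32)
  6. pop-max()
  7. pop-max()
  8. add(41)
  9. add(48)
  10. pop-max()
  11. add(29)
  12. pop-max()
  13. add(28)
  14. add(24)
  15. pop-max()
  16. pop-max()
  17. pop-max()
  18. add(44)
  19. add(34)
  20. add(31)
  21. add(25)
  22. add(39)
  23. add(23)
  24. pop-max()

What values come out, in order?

[50, 36, 33, 48, 41, 32, 29, 28, 44]

insert 36 → {36}
insert 50 → {50, 36}
insert 33 → {50, 36, 33}
pop-max → 50; now {36, 33}
insert 32 → {36, 33, 32}
pop-max → 36; now {33, 32}
pop-max → 33; now {32}
insert 41 → {41, 32}
insert 48 → {48, 41, 32}
pop-max → 48; now {41, 32}
insert 29 → {41, 32, 29}
pop-max → 41; now {32, 29}
insert 28 → {32, 29, 28}
insert 24 → {32, 29, 28, 24}
pop-max → 32; now {29, 28, 24}
pop-max → 29; now {28, 24}
pop-max → 28; now {24}
insert 44 → {44, 24}
insert 34 → {44, 34, 24}
insert 31 → {44, 34, 31, 24}
insert 25 → {44, 34, 31, 25, 24}
insert 39 → {44, 39, 34, 31, 25, 24}
insert 23 → {44, 39, 34, 31, 25, 24, 23}
pop-max → 44; now {39, 34, 31, 25, 24, 23}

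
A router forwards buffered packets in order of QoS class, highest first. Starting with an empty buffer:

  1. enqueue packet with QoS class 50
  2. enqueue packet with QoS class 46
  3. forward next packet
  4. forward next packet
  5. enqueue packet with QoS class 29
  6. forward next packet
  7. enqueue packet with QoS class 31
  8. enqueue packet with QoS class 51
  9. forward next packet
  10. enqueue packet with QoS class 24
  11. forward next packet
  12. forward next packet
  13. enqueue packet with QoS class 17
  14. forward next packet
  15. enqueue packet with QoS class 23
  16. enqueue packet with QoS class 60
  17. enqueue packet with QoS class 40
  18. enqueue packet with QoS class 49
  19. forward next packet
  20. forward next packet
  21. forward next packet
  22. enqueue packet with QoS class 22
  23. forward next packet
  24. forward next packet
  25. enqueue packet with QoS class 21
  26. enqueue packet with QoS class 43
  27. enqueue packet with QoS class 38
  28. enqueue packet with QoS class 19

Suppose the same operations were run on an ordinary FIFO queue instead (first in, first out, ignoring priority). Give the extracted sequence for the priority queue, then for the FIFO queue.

priority queue: [50, 46, 29, 51, 31, 24, 17, 60, 49, 40, 23, 22]; FIFO queue: [50, 46, 29, 31, 51, 24, 17, 23, 60, 40, 49, 22]

insert 50 → {50}
insert 46 → {50, 46}
forward next packet → 50; now {46}
forward next packet → 46; now {}
insert 29 → {29}
forward next packet → 29; now {}
insert 31 → {31}
insert 51 → {51, 31}
forward next packet → 51; now {31}
insert 24 → {31, 24}
forward next packet → 31; now {24}
forward next packet → 24; now {}
insert 17 → {17}
forward next packet → 17; now {}
insert 23 → {23}
insert 60 → {60, 23}
insert 40 → {60, 40, 23}
insert 49 → {60, 49, 40, 23}
forward next packet → 60; now {49, 40, 23}
forward next packet → 49; now {40, 23}
forward next packet → 40; now {23}
insert 22 → {23, 22}
forward next packet → 23; now {22}
forward next packet → 22; now {}
insert 21 → {21}
insert 43 → {43, 21}
insert 38 → {43, 38, 21}
insert 19 → {43, 38, 21, 19}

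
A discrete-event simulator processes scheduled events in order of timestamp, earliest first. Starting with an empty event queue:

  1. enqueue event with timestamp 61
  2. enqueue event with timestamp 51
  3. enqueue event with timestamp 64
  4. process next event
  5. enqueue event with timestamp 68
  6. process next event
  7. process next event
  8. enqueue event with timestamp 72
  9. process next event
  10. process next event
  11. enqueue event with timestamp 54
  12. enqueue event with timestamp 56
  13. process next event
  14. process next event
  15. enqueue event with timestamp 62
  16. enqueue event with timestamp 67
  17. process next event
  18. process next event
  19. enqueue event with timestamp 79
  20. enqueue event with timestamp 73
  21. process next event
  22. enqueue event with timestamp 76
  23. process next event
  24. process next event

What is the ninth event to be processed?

insert 61 → {61}
insert 51 → {51, 61}
insert 64 → {51, 61, 64}
process next event → 51; now {61, 64}
insert 68 → {61, 64, 68}
process next event → 61; now {64, 68}
process next event → 64; now {68}
insert 72 → {68, 72}
process next event → 68; now {72}
process next event → 72; now {}
insert 54 → {54}
insert 56 → {54, 56}
process next event → 54; now {56}
process next event → 56; now {}
insert 62 → {62}
insert 67 → {62, 67}
process next event → 62; now {67}
process next event → 67; now {}
insert 79 → {79}
insert 73 → {73, 79}
process next event → 73; now {79}
insert 76 → {76, 79}
process next event → 76; now {79}
process next event → 79; now {}

67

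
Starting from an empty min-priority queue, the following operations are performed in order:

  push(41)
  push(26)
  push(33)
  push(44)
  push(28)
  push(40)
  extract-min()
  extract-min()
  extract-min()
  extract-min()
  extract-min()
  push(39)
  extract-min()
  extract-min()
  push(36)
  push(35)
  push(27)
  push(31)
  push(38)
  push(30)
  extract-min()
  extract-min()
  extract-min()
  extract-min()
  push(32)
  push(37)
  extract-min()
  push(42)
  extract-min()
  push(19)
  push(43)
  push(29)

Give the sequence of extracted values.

[26, 28, 33, 40, 41, 39, 44, 27, 30, 31, 35, 32, 36]

insert 41 → {41}
insert 26 → {26, 41}
insert 33 → {26, 33, 41}
insert 44 → {26, 33, 41, 44}
insert 28 → {26, 28, 33, 41, 44}
insert 40 → {26, 28, 33, 40, 41, 44}
extract-min → 26; now {28, 33, 40, 41, 44}
extract-min → 28; now {33, 40, 41, 44}
extract-min → 33; now {40, 41, 44}
extract-min → 40; now {41, 44}
extract-min → 41; now {44}
insert 39 → {39, 44}
extract-min → 39; now {44}
extract-min → 44; now {}
insert 36 → {36}
insert 35 → {35, 36}
insert 27 → {27, 35, 36}
insert 31 → {27, 31, 35, 36}
insert 38 → {27, 31, 35, 36, 38}
insert 30 → {27, 30, 31, 35, 36, 38}
extract-min → 27; now {30, 31, 35, 36, 38}
extract-min → 30; now {31, 35, 36, 38}
extract-min → 31; now {35, 36, 38}
extract-min → 35; now {36, 38}
insert 32 → {32, 36, 38}
insert 37 → {32, 36, 37, 38}
extract-min → 32; now {36, 37, 38}
insert 42 → {36, 37, 38, 42}
extract-min → 36; now {37, 38, 42}
insert 19 → {19, 37, 38, 42}
insert 43 → {19, 37, 38, 42, 43}
insert 29 → {19, 29, 37, 38, 42, 43}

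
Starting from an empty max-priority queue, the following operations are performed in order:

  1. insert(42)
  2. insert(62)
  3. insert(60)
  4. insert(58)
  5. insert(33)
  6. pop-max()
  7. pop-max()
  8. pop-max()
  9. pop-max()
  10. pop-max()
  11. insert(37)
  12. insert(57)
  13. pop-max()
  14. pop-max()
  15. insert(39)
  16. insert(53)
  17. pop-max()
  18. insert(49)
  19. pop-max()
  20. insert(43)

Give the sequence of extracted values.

62 → 60 → 58 → 42 → 33 → 57 → 37 → 53 → 49

insert 42 → {42}
insert 62 → {62, 42}
insert 60 → {62, 60, 42}
insert 58 → {62, 60, 58, 42}
insert 33 → {62, 60, 58, 42, 33}
pop-max → 62; now {60, 58, 42, 33}
pop-max → 60; now {58, 42, 33}
pop-max → 58; now {42, 33}
pop-max → 42; now {33}
pop-max → 33; now {}
insert 37 → {37}
insert 57 → {57, 37}
pop-max → 57; now {37}
pop-max → 37; now {}
insert 39 → {39}
insert 53 → {53, 39}
pop-max → 53; now {39}
insert 49 → {49, 39}
pop-max → 49; now {39}
insert 43 → {43, 39}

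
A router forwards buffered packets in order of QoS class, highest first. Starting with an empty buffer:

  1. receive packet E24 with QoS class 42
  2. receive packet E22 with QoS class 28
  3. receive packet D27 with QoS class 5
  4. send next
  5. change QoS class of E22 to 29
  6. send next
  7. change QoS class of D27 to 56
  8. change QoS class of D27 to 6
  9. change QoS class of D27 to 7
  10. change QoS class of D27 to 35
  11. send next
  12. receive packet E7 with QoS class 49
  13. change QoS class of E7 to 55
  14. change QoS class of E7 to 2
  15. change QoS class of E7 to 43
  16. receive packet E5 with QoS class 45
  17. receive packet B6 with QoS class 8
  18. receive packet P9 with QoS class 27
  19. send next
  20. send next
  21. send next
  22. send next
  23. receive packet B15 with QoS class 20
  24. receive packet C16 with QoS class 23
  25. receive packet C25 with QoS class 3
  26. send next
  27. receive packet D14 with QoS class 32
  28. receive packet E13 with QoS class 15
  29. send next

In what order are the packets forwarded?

E24, E22, D27, E5, E7, P9, B6, C16, D14

add E24 (QoS class 42) → {E24:42}
add E22 (QoS class 28) → {E24:42, E22:28}
add D27 (QoS class 5) → {E24:42, E22:28, D27:5}
send next → E24; now {E22:28, D27:5}
update E22 to QoS class 29 → {E22:29, D27:5}
send next → E22; now {D27:5}
update D27 to QoS class 56 → {D27:56}
update D27 to QoS class 6 → {D27:6}
update D27 to QoS class 7 → {D27:7}
update D27 to QoS class 35 → {D27:35}
send next → D27; now {}
add E7 (QoS class 49) → {E7:49}
update E7 to QoS class 55 → {E7:55}
update E7 to QoS class 2 → {E7:2}
update E7 to QoS class 43 → {E7:43}
add E5 (QoS class 45) → {E5:45, E7:43}
add B6 (QoS class 8) → {E5:45, E7:43, B6:8}
add P9 (QoS class 27) → {E5:45, E7:43, P9:27, B6:8}
send next → E5; now {E7:43, P9:27, B6:8}
send next → E7; now {P9:27, B6:8}
send next → P9; now {B6:8}
send next → B6; now {}
add B15 (QoS class 20) → {B15:20}
add C16 (QoS class 23) → {C16:23, B15:20}
add C25 (QoS class 3) → {C16:23, B15:20, C25:3}
send next → C16; now {B15:20, C25:3}
add D14 (QoS class 32) → {D14:32, B15:20, C25:3}
add E13 (QoS class 15) → {D14:32, B15:20, E13:15, C25:3}
send next → D14; now {B15:20, E13:15, C25:3}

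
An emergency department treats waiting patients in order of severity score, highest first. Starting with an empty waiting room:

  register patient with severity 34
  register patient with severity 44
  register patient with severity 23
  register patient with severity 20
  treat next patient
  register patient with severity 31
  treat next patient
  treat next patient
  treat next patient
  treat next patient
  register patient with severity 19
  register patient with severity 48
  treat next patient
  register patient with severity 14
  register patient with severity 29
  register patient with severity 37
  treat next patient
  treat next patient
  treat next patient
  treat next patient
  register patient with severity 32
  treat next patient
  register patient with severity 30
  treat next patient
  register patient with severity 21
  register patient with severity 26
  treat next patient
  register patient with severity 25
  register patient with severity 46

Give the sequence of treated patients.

44 → 34 → 31 → 23 → 20 → 48 → 37 → 29 → 19 → 14 → 32 → 30 → 26

insert 34 → {34}
insert 44 → {44, 34}
insert 23 → {44, 34, 23}
insert 20 → {44, 34, 23, 20}
treat next patient → 44; now {34, 23, 20}
insert 31 → {34, 31, 23, 20}
treat next patient → 34; now {31, 23, 20}
treat next patient → 31; now {23, 20}
treat next patient → 23; now {20}
treat next patient → 20; now {}
insert 19 → {19}
insert 48 → {48, 19}
treat next patient → 48; now {19}
insert 14 → {19, 14}
insert 29 → {29, 19, 14}
insert 37 → {37, 29, 19, 14}
treat next patient → 37; now {29, 19, 14}
treat next patient → 29; now {19, 14}
treat next patient → 19; now {14}
treat next patient → 14; now {}
insert 32 → {32}
treat next patient → 32; now {}
insert 30 → {30}
treat next patient → 30; now {}
insert 21 → {21}
insert 26 → {26, 21}
treat next patient → 26; now {21}
insert 25 → {25, 21}
insert 46 → {46, 25, 21}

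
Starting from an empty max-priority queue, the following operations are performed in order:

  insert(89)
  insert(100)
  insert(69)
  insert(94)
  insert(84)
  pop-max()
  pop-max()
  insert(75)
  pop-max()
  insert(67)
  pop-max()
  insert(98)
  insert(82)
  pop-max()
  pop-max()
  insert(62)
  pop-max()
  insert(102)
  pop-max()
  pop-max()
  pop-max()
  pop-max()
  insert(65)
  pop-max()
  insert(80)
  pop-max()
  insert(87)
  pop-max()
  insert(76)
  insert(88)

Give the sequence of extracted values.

insert 89 → {89}
insert 100 → {100, 89}
insert 69 → {100, 89, 69}
insert 94 → {100, 94, 89, 69}
insert 84 → {100, 94, 89, 84, 69}
pop-max → 100; now {94, 89, 84, 69}
pop-max → 94; now {89, 84, 69}
insert 75 → {89, 84, 75, 69}
pop-max → 89; now {84, 75, 69}
insert 67 → {84, 75, 69, 67}
pop-max → 84; now {75, 69, 67}
insert 98 → {98, 75, 69, 67}
insert 82 → {98, 82, 75, 69, 67}
pop-max → 98; now {82, 75, 69, 67}
pop-max → 82; now {75, 69, 67}
insert 62 → {75, 69, 67, 62}
pop-max → 75; now {69, 67, 62}
insert 102 → {102, 69, 67, 62}
pop-max → 102; now {69, 67, 62}
pop-max → 69; now {67, 62}
pop-max → 67; now {62}
pop-max → 62; now {}
insert 65 → {65}
pop-max → 65; now {}
insert 80 → {80}
pop-max → 80; now {}
insert 87 → {87}
pop-max → 87; now {}
insert 76 → {76}
insert 88 → {88, 76}

100, 94, 89, 84, 98, 82, 75, 102, 69, 67, 62, 65, 80, 87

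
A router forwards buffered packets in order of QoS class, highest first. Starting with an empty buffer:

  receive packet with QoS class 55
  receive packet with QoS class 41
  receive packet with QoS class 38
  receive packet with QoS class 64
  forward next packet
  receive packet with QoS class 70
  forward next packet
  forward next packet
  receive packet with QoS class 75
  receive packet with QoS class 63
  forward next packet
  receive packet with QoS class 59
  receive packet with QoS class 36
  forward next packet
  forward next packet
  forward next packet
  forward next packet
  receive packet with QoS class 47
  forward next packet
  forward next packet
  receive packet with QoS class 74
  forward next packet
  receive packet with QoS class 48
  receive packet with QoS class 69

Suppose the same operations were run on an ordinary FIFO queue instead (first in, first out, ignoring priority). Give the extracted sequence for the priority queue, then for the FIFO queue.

priority queue: [64, 70, 55, 75, 63, 59, 41, 38, 47, 36, 74]; FIFO queue: 55 → 41 → 38 → 64 → 70 → 75 → 63 → 59 → 36 → 47 → 74

insert 55 → {55}
insert 41 → {55, 41}
insert 38 → {55, 41, 38}
insert 64 → {64, 55, 41, 38}
forward next packet → 64; now {55, 41, 38}
insert 70 → {70, 55, 41, 38}
forward next packet → 70; now {55, 41, 38}
forward next packet → 55; now {41, 38}
insert 75 → {75, 41, 38}
insert 63 → {75, 63, 41, 38}
forward next packet → 75; now {63, 41, 38}
insert 59 → {63, 59, 41, 38}
insert 36 → {63, 59, 41, 38, 36}
forward next packet → 63; now {59, 41, 38, 36}
forward next packet → 59; now {41, 38, 36}
forward next packet → 41; now {38, 36}
forward next packet → 38; now {36}
insert 47 → {47, 36}
forward next packet → 47; now {36}
forward next packet → 36; now {}
insert 74 → {74}
forward next packet → 74; now {}
insert 48 → {48}
insert 69 → {69, 48}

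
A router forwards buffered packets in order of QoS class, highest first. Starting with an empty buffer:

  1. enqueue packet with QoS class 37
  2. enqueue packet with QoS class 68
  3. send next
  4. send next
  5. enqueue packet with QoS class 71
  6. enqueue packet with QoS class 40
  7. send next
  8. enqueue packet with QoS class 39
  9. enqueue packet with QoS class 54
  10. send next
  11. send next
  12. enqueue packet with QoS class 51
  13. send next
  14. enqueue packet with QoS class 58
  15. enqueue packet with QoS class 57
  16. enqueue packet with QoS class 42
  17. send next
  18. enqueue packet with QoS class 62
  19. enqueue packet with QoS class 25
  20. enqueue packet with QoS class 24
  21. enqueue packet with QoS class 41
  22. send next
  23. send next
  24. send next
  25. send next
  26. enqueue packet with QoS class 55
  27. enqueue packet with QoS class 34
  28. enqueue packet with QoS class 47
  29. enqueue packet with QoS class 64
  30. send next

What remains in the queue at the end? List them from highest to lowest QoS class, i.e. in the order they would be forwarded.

insert 37 → {37}
insert 68 → {68, 37}
send next → 68; now {37}
send next → 37; now {}
insert 71 → {71}
insert 40 → {71, 40}
send next → 71; now {40}
insert 39 → {40, 39}
insert 54 → {54, 40, 39}
send next → 54; now {40, 39}
send next → 40; now {39}
insert 51 → {51, 39}
send next → 51; now {39}
insert 58 → {58, 39}
insert 57 → {58, 57, 39}
insert 42 → {58, 57, 42, 39}
send next → 58; now {57, 42, 39}
insert 62 → {62, 57, 42, 39}
insert 25 → {62, 57, 42, 39, 25}
insert 24 → {62, 57, 42, 39, 25, 24}
insert 41 → {62, 57, 42, 41, 39, 25, 24}
send next → 62; now {57, 42, 41, 39, 25, 24}
send next → 57; now {42, 41, 39, 25, 24}
send next → 42; now {41, 39, 25, 24}
send next → 41; now {39, 25, 24}
insert 55 → {55, 39, 25, 24}
insert 34 → {55, 39, 34, 25, 24}
insert 47 → {55, 47, 39, 34, 25, 24}
insert 64 → {64, 55, 47, 39, 34, 25, 24}
send next → 64; now {55, 47, 39, 34, 25, 24}

55 → 47 → 39 → 34 → 25 → 24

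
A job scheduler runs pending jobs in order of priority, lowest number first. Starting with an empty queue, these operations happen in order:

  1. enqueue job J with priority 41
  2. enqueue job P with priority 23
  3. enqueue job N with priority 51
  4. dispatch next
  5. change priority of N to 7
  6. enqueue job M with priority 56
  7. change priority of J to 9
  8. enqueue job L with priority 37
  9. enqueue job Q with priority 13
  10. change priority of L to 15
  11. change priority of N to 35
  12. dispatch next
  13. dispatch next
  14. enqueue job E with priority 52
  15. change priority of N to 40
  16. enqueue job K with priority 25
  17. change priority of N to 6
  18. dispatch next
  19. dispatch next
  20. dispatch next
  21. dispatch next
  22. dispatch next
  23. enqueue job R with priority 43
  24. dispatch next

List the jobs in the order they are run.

[P, J, Q, N, L, K, E, M, R]

add J (priority 41) → {J:41}
add P (priority 23) → {P:23, J:41}
add N (priority 51) → {P:23, J:41, N:51}
dispatch next → P; now {J:41, N:51}
update N to priority 7 → {N:7, J:41}
add M (priority 56) → {N:7, J:41, M:56}
update J to priority 9 → {N:7, J:9, M:56}
add L (priority 37) → {N:7, J:9, L:37, M:56}
add Q (priority 13) → {N:7, J:9, Q:13, L:37, M:56}
update L to priority 15 → {N:7, J:9, Q:13, L:15, M:56}
update N to priority 35 → {J:9, Q:13, L:15, N:35, M:56}
dispatch next → J; now {Q:13, L:15, N:35, M:56}
dispatch next → Q; now {L:15, N:35, M:56}
add E (priority 52) → {L:15, N:35, E:52, M:56}
update N to priority 40 → {L:15, N:40, E:52, M:56}
add K (priority 25) → {L:15, K:25, N:40, E:52, M:56}
update N to priority 6 → {N:6, L:15, K:25, E:52, M:56}
dispatch next → N; now {L:15, K:25, E:52, M:56}
dispatch next → L; now {K:25, E:52, M:56}
dispatch next → K; now {E:52, M:56}
dispatch next → E; now {M:56}
dispatch next → M; now {}
add R (priority 43) → {R:43}
dispatch next → R; now {}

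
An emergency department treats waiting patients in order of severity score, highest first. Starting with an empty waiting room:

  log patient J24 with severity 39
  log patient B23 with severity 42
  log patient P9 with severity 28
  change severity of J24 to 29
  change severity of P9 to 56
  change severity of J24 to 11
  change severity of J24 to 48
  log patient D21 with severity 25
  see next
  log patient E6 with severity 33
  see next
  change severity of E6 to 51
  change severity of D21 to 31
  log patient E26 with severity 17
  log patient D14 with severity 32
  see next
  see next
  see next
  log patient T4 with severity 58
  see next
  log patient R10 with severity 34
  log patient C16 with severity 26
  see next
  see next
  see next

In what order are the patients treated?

add J24 (severity 39) → {J24:39}
add B23 (severity 42) → {B23:42, J24:39}
add P9 (severity 28) → {B23:42, J24:39, P9:28}
update J24 to severity 29 → {B23:42, J24:29, P9:28}
update P9 to severity 56 → {P9:56, B23:42, J24:29}
update J24 to severity 11 → {P9:56, B23:42, J24:11}
update J24 to severity 48 → {P9:56, J24:48, B23:42}
add D21 (severity 25) → {P9:56, J24:48, B23:42, D21:25}
see next → P9; now {J24:48, B23:42, D21:25}
add E6 (severity 33) → {J24:48, B23:42, E6:33, D21:25}
see next → J24; now {B23:42, E6:33, D21:25}
update E6 to severity 51 → {E6:51, B23:42, D21:25}
update D21 to severity 31 → {E6:51, B23:42, D21:31}
add E26 (severity 17) → {E6:51, B23:42, D21:31, E26:17}
add D14 (severity 32) → {E6:51, B23:42, D14:32, D21:31, E26:17}
see next → E6; now {B23:42, D14:32, D21:31, E26:17}
see next → B23; now {D14:32, D21:31, E26:17}
see next → D14; now {D21:31, E26:17}
add T4 (severity 58) → {T4:58, D21:31, E26:17}
see next → T4; now {D21:31, E26:17}
add R10 (severity 34) → {R10:34, D21:31, E26:17}
add C16 (severity 26) → {R10:34, D21:31, C16:26, E26:17}
see next → R10; now {D21:31, C16:26, E26:17}
see next → D21; now {C16:26, E26:17}
see next → C16; now {E26:17}

[P9, J24, E6, B23, D14, T4, R10, D21, C16]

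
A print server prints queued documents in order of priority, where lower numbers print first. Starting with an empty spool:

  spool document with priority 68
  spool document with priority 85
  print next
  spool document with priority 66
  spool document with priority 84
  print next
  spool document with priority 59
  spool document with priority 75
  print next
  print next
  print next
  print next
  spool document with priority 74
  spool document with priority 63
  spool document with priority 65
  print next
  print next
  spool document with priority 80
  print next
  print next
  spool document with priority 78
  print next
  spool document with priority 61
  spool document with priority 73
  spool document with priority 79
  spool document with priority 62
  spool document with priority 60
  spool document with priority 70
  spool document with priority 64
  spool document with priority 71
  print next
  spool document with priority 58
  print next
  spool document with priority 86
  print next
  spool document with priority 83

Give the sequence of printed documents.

insert 68 → {68}
insert 85 → {68, 85}
print next → 68; now {85}
insert 66 → {66, 85}
insert 84 → {66, 84, 85}
print next → 66; now {84, 85}
insert 59 → {59, 84, 85}
insert 75 → {59, 75, 84, 85}
print next → 59; now {75, 84, 85}
print next → 75; now {84, 85}
print next → 84; now {85}
print next → 85; now {}
insert 74 → {74}
insert 63 → {63, 74}
insert 65 → {63, 65, 74}
print next → 63; now {65, 74}
print next → 65; now {74}
insert 80 → {74, 80}
print next → 74; now {80}
print next → 80; now {}
insert 78 → {78}
print next → 78; now {}
insert 61 → {61}
insert 73 → {61, 73}
insert 79 → {61, 73, 79}
insert 62 → {61, 62, 73, 79}
insert 60 → {60, 61, 62, 73, 79}
insert 70 → {60, 61, 62, 70, 73, 79}
insert 64 → {60, 61, 62, 64, 70, 73, 79}
insert 71 → {60, 61, 62, 64, 70, 71, 73, 79}
print next → 60; now {61, 62, 64, 70, 71, 73, 79}
insert 58 → {58, 61, 62, 64, 70, 71, 73, 79}
print next → 58; now {61, 62, 64, 70, 71, 73, 79}
insert 86 → {61, 62, 64, 70, 71, 73, 79, 86}
print next → 61; now {62, 64, 70, 71, 73, 79, 86}
insert 83 → {62, 64, 70, 71, 73, 79, 83, 86}

[68, 66, 59, 75, 84, 85, 63, 65, 74, 80, 78, 60, 58, 61]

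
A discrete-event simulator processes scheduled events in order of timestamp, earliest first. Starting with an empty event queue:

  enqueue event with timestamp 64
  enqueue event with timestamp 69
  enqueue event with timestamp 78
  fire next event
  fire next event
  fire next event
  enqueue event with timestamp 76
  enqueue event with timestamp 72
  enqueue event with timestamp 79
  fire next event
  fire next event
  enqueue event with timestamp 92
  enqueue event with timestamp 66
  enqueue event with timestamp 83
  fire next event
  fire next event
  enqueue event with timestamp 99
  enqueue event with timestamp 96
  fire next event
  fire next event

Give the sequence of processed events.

insert 64 → {64}
insert 69 → {64, 69}
insert 78 → {64, 69, 78}
fire next event → 64; now {69, 78}
fire next event → 69; now {78}
fire next event → 78; now {}
insert 76 → {76}
insert 72 → {72, 76}
insert 79 → {72, 76, 79}
fire next event → 72; now {76, 79}
fire next event → 76; now {79}
insert 92 → {79, 92}
insert 66 → {66, 79, 92}
insert 83 → {66, 79, 83, 92}
fire next event → 66; now {79, 83, 92}
fire next event → 79; now {83, 92}
insert 99 → {83, 92, 99}
insert 96 → {83, 92, 96, 99}
fire next event → 83; now {92, 96, 99}
fire next event → 92; now {96, 99}

64 → 69 → 78 → 72 → 76 → 66 → 79 → 83 → 92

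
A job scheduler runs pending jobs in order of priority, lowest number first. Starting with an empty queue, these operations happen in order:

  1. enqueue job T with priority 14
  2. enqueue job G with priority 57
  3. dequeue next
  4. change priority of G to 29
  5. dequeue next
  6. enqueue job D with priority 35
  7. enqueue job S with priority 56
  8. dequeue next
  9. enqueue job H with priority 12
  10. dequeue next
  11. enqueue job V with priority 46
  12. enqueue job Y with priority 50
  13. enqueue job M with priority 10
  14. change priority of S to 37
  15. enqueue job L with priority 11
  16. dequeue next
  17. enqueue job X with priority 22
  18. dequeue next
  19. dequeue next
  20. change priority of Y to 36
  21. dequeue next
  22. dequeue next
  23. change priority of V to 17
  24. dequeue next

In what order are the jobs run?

add T (priority 14) → {T:14}
add G (priority 57) → {T:14, G:57}
dequeue next → T; now {G:57}
update G to priority 29 → {G:29}
dequeue next → G; now {}
add D (priority 35) → {D:35}
add S (priority 56) → {D:35, S:56}
dequeue next → D; now {S:56}
add H (priority 12) → {H:12, S:56}
dequeue next → H; now {S:56}
add V (priority 46) → {V:46, S:56}
add Y (priority 50) → {V:46, Y:50, S:56}
add M (priority 10) → {M:10, V:46, Y:50, S:56}
update S to priority 37 → {M:10, S:37, V:46, Y:50}
add L (priority 11) → {M:10, L:11, S:37, V:46, Y:50}
dequeue next → M; now {L:11, S:37, V:46, Y:50}
add X (priority 22) → {L:11, X:22, S:37, V:46, Y:50}
dequeue next → L; now {X:22, S:37, V:46, Y:50}
dequeue next → X; now {S:37, V:46, Y:50}
update Y to priority 36 → {Y:36, S:37, V:46}
dequeue next → Y; now {S:37, V:46}
dequeue next → S; now {V:46}
update V to priority 17 → {V:17}
dequeue next → V; now {}

T, G, D, H, M, L, X, Y, S, V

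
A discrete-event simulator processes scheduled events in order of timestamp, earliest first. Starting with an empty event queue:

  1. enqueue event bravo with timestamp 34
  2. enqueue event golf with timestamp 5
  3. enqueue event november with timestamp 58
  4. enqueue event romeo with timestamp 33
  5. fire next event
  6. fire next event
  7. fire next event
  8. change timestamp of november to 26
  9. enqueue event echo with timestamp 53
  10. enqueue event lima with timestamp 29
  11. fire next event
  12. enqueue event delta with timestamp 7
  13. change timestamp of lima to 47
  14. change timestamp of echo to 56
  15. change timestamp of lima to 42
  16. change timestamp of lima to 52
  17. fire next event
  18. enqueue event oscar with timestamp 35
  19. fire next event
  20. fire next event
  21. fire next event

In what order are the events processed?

golf, romeo, bravo, november, delta, oscar, lima, echo

add bravo (timestamp 34) → {bravo:34}
add golf (timestamp 5) → {golf:5, bravo:34}
add november (timestamp 58) → {golf:5, bravo:34, november:58}
add romeo (timestamp 33) → {golf:5, romeo:33, bravo:34, november:58}
fire next event → golf; now {romeo:33, bravo:34, november:58}
fire next event → romeo; now {bravo:34, november:58}
fire next event → bravo; now {november:58}
update november to timestamp 26 → {november:26}
add echo (timestamp 53) → {november:26, echo:53}
add lima (timestamp 29) → {november:26, lima:29, echo:53}
fire next event → november; now {lima:29, echo:53}
add delta (timestamp 7) → {delta:7, lima:29, echo:53}
update lima to timestamp 47 → {delta:7, lima:47, echo:53}
update echo to timestamp 56 → {delta:7, lima:47, echo:56}
update lima to timestamp 42 → {delta:7, lima:42, echo:56}
update lima to timestamp 52 → {delta:7, lima:52, echo:56}
fire next event → delta; now {lima:52, echo:56}
add oscar (timestamp 35) → {oscar:35, lima:52, echo:56}
fire next event → oscar; now {lima:52, echo:56}
fire next event → lima; now {echo:56}
fire next event → echo; now {}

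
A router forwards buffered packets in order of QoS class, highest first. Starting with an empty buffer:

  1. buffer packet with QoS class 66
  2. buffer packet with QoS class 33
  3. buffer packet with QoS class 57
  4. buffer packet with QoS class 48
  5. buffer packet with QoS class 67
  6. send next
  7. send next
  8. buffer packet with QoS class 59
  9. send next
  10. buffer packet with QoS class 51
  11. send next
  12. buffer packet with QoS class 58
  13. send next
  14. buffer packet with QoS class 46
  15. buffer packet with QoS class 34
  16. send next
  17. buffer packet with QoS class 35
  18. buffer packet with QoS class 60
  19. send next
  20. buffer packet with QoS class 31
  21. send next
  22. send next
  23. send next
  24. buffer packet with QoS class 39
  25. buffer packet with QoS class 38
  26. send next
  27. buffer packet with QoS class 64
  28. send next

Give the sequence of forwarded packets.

insert 66 → {66}
insert 33 → {66, 33}
insert 57 → {66, 57, 33}
insert 48 → {66, 57, 48, 33}
insert 67 → {67, 66, 57, 48, 33}
send next → 67; now {66, 57, 48, 33}
send next → 66; now {57, 48, 33}
insert 59 → {59, 57, 48, 33}
send next → 59; now {57, 48, 33}
insert 51 → {57, 51, 48, 33}
send next → 57; now {51, 48, 33}
insert 58 → {58, 51, 48, 33}
send next → 58; now {51, 48, 33}
insert 46 → {51, 48, 46, 33}
insert 34 → {51, 48, 46, 34, 33}
send next → 51; now {48, 46, 34, 33}
insert 35 → {48, 46, 35, 34, 33}
insert 60 → {60, 48, 46, 35, 34, 33}
send next → 60; now {48, 46, 35, 34, 33}
insert 31 → {48, 46, 35, 34, 33, 31}
send next → 48; now {46, 35, 34, 33, 31}
send next → 46; now {35, 34, 33, 31}
send next → 35; now {34, 33, 31}
insert 39 → {39, 34, 33, 31}
insert 38 → {39, 38, 34, 33, 31}
send next → 39; now {38, 34, 33, 31}
insert 64 → {64, 38, 34, 33, 31}
send next → 64; now {38, 34, 33, 31}

67 → 66 → 59 → 57 → 58 → 51 → 60 → 48 → 46 → 35 → 39 → 64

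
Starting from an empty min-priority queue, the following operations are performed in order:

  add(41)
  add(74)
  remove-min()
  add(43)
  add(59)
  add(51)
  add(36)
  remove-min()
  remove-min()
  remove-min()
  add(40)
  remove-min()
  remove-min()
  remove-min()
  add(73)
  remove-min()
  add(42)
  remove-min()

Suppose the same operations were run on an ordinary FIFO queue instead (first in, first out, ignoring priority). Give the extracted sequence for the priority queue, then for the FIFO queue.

insert 41 → {41}
insert 74 → {41, 74}
remove-min → 41; now {74}
insert 43 → {43, 74}
insert 59 → {43, 59, 74}
insert 51 → {43, 51, 59, 74}
insert 36 → {36, 43, 51, 59, 74}
remove-min → 36; now {43, 51, 59, 74}
remove-min → 43; now {51, 59, 74}
remove-min → 51; now {59, 74}
insert 40 → {40, 59, 74}
remove-min → 40; now {59, 74}
remove-min → 59; now {74}
remove-min → 74; now {}
insert 73 → {73}
remove-min → 73; now {}
insert 42 → {42}
remove-min → 42; now {}

priority queue: 41, 36, 43, 51, 40, 59, 74, 73, 42; FIFO queue: 41 → 74 → 43 → 59 → 51 → 36 → 40 → 73 → 42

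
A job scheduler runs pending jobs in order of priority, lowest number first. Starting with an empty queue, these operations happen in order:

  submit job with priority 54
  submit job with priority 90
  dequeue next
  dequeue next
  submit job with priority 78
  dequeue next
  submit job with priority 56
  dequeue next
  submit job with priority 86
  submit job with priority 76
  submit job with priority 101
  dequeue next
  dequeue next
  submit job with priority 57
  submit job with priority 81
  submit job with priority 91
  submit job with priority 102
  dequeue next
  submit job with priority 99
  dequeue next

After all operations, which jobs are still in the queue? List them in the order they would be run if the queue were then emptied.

insert 54 → {54}
insert 90 → {54, 90}
dequeue next → 54; now {90}
dequeue next → 90; now {}
insert 78 → {78}
dequeue next → 78; now {}
insert 56 → {56}
dequeue next → 56; now {}
insert 86 → {86}
insert 76 → {76, 86}
insert 101 → {76, 86, 101}
dequeue next → 76; now {86, 101}
dequeue next → 86; now {101}
insert 57 → {57, 101}
insert 81 → {57, 81, 101}
insert 91 → {57, 81, 91, 101}
insert 102 → {57, 81, 91, 101, 102}
dequeue next → 57; now {81, 91, 101, 102}
insert 99 → {81, 91, 99, 101, 102}
dequeue next → 81; now {91, 99, 101, 102}

[91, 99, 101, 102]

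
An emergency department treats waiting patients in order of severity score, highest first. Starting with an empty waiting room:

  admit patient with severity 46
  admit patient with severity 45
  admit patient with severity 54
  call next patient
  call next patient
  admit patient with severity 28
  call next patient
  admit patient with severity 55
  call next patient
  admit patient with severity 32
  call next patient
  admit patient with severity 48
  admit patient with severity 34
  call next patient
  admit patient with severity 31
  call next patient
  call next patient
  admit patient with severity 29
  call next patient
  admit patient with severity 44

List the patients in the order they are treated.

insert 46 → {46}
insert 45 → {46, 45}
insert 54 → {54, 46, 45}
call next patient → 54; now {46, 45}
call next patient → 46; now {45}
insert 28 → {45, 28}
call next patient → 45; now {28}
insert 55 → {55, 28}
call next patient → 55; now {28}
insert 32 → {32, 28}
call next patient → 32; now {28}
insert 48 → {48, 28}
insert 34 → {48, 34, 28}
call next patient → 48; now {34, 28}
insert 31 → {34, 31, 28}
call next patient → 34; now {31, 28}
call next patient → 31; now {28}
insert 29 → {29, 28}
call next patient → 29; now {28}
insert 44 → {44, 28}

54, 46, 45, 55, 32, 48, 34, 31, 29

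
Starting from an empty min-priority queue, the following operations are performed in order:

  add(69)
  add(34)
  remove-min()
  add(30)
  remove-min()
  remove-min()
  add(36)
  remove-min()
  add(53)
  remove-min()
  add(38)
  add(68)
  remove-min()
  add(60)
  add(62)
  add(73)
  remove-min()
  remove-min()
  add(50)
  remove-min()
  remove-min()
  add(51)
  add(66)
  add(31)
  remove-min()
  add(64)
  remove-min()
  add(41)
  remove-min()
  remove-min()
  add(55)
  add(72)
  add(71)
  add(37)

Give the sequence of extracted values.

insert 69 → {69}
insert 34 → {34, 69}
remove-min → 34; now {69}
insert 30 → {30, 69}
remove-min → 30; now {69}
remove-min → 69; now {}
insert 36 → {36}
remove-min → 36; now {}
insert 53 → {53}
remove-min → 53; now {}
insert 38 → {38}
insert 68 → {38, 68}
remove-min → 38; now {68}
insert 60 → {60, 68}
insert 62 → {60, 62, 68}
insert 73 → {60, 62, 68, 73}
remove-min → 60; now {62, 68, 73}
remove-min → 62; now {68, 73}
insert 50 → {50, 68, 73}
remove-min → 50; now {68, 73}
remove-min → 68; now {73}
insert 51 → {51, 73}
insert 66 → {51, 66, 73}
insert 31 → {31, 51, 66, 73}
remove-min → 31; now {51, 66, 73}
insert 64 → {51, 64, 66, 73}
remove-min → 51; now {64, 66, 73}
insert 41 → {41, 64, 66, 73}
remove-min → 41; now {64, 66, 73}
remove-min → 64; now {66, 73}
insert 55 → {55, 66, 73}
insert 72 → {55, 66, 72, 73}
insert 71 → {55, 66, 71, 72, 73}
insert 37 → {37, 55, 66, 71, 72, 73}

[34, 30, 69, 36, 53, 38, 60, 62, 50, 68, 31, 51, 41, 64]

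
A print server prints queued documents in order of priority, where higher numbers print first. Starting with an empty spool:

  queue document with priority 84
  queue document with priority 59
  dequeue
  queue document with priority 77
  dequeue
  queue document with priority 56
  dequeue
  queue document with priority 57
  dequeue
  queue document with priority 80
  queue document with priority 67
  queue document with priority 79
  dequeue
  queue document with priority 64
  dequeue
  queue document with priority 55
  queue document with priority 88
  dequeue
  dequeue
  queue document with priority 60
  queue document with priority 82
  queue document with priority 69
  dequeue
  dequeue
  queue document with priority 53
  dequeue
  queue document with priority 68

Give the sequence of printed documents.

insert 84 → {84}
insert 59 → {84, 59}
dequeue → 84; now {59}
insert 77 → {77, 59}
dequeue → 77; now {59}
insert 56 → {59, 56}
dequeue → 59; now {56}
insert 57 → {57, 56}
dequeue → 57; now {56}
insert 80 → {80, 56}
insert 67 → {80, 67, 56}
insert 79 → {80, 79, 67, 56}
dequeue → 80; now {79, 67, 56}
insert 64 → {79, 67, 64, 56}
dequeue → 79; now {67, 64, 56}
insert 55 → {67, 64, 56, 55}
insert 88 → {88, 67, 64, 56, 55}
dequeue → 88; now {67, 64, 56, 55}
dequeue → 67; now {64, 56, 55}
insert 60 → {64, 60, 56, 55}
insert 82 → {82, 64, 60, 56, 55}
insert 69 → {82, 69, 64, 60, 56, 55}
dequeue → 82; now {69, 64, 60, 56, 55}
dequeue → 69; now {64, 60, 56, 55}
insert 53 → {64, 60, 56, 55, 53}
dequeue → 64; now {60, 56, 55, 53}
insert 68 → {68, 60, 56, 55, 53}

[84, 77, 59, 57, 80, 79, 88, 67, 82, 69, 64]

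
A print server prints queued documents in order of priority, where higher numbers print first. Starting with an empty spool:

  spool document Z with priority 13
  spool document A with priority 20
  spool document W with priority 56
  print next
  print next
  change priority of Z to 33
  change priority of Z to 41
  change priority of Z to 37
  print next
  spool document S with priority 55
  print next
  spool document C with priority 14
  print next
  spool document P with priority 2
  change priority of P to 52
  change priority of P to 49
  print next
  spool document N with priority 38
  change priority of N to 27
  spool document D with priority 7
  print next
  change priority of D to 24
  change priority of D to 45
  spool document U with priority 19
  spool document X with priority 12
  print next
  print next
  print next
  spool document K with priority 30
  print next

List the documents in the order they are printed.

add Z (priority 13) → {Z:13}
add A (priority 20) → {A:20, Z:13}
add W (priority 56) → {W:56, A:20, Z:13}
print next → W; now {A:20, Z:13}
print next → A; now {Z:13}
update Z to priority 33 → {Z:33}
update Z to priority 41 → {Z:41}
update Z to priority 37 → {Z:37}
print next → Z; now {}
add S (priority 55) → {S:55}
print next → S; now {}
add C (priority 14) → {C:14}
print next → C; now {}
add P (priority 2) → {P:2}
update P to priority 52 → {P:52}
update P to priority 49 → {P:49}
print next → P; now {}
add N (priority 38) → {N:38}
update N to priority 27 → {N:27}
add D (priority 7) → {N:27, D:7}
print next → N; now {D:7}
update D to priority 24 → {D:24}
update D to priority 45 → {D:45}
add U (priority 19) → {D:45, U:19}
add X (priority 12) → {D:45, U:19, X:12}
print next → D; now {U:19, X:12}
print next → U; now {X:12}
print next → X; now {}
add K (priority 30) → {K:30}
print next → K; now {}

W → A → Z → S → C → P → N → D → U → X → K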